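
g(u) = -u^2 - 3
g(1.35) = -4.82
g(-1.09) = -4.19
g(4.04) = -19.32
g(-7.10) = -53.41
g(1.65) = -5.72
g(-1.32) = -4.74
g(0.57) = -3.32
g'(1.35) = -2.70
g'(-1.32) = 2.64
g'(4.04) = -8.08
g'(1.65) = -3.30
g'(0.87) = -1.74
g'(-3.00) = 6.00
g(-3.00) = -12.00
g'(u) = -2*u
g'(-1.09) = 2.18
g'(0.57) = -1.14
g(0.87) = -3.76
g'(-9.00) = 18.00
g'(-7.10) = 14.20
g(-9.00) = -84.00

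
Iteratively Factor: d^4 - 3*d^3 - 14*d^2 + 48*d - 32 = (d - 1)*(d^3 - 2*d^2 - 16*d + 32) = (d - 2)*(d - 1)*(d^2 - 16) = (d - 2)*(d - 1)*(d + 4)*(d - 4)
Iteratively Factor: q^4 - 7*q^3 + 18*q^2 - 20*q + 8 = (q - 2)*(q^3 - 5*q^2 + 8*q - 4) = (q - 2)*(q - 1)*(q^2 - 4*q + 4) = (q - 2)^2*(q - 1)*(q - 2)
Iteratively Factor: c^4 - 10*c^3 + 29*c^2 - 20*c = (c - 5)*(c^3 - 5*c^2 + 4*c) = c*(c - 5)*(c^2 - 5*c + 4) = c*(c - 5)*(c - 4)*(c - 1)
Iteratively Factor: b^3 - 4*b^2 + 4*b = (b - 2)*(b^2 - 2*b) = b*(b - 2)*(b - 2)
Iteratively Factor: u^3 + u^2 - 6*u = (u)*(u^2 + u - 6) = u*(u + 3)*(u - 2)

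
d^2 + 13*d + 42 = (d + 6)*(d + 7)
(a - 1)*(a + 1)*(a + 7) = a^3 + 7*a^2 - a - 7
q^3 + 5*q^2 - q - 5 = (q - 1)*(q + 1)*(q + 5)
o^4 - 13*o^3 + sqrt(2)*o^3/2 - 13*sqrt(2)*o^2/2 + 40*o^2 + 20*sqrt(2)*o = o*(o - 8)*(o - 5)*(o + sqrt(2)/2)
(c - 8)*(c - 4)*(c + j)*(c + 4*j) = c^4 + 5*c^3*j - 12*c^3 + 4*c^2*j^2 - 60*c^2*j + 32*c^2 - 48*c*j^2 + 160*c*j + 128*j^2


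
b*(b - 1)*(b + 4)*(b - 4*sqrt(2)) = b^4 - 4*sqrt(2)*b^3 + 3*b^3 - 12*sqrt(2)*b^2 - 4*b^2 + 16*sqrt(2)*b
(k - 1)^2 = k^2 - 2*k + 1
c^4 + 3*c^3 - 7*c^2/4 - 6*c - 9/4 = (c - 3/2)*(c + 1/2)*(c + 1)*(c + 3)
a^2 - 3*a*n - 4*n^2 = (a - 4*n)*(a + n)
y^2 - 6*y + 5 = (y - 5)*(y - 1)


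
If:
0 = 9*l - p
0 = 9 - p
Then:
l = 1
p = 9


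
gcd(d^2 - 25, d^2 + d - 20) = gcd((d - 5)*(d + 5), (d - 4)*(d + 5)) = d + 5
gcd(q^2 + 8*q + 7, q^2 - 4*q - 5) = q + 1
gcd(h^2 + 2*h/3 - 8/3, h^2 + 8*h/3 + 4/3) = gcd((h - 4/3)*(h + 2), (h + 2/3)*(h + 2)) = h + 2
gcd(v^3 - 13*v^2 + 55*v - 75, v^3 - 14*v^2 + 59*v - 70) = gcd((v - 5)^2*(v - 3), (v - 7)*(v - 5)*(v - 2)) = v - 5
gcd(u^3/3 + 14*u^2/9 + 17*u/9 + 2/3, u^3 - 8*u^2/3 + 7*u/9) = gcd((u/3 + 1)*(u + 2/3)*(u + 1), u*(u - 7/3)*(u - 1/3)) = 1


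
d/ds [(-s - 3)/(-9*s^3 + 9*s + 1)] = (9*s^3 - 9*s - 9*(s + 3)*(3*s^2 - 1) - 1)/(-9*s^3 + 9*s + 1)^2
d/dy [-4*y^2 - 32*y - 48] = -8*y - 32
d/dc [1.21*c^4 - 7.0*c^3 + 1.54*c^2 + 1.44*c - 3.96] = 4.84*c^3 - 21.0*c^2 + 3.08*c + 1.44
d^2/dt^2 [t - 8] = 0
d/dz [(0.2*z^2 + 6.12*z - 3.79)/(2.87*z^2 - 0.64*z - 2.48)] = (-17.6924*z^2 + 20.7626*z - 17.6032)/(8.2369*z^4 - 3.6736*z^3 - 13.8256*z^2 + 3.1744*z + 6.1504)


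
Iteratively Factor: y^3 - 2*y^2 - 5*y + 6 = (y + 2)*(y^2 - 4*y + 3) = (y - 1)*(y + 2)*(y - 3)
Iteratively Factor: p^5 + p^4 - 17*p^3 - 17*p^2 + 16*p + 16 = (p + 1)*(p^4 - 17*p^2 + 16) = (p + 1)*(p + 4)*(p^3 - 4*p^2 - p + 4) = (p + 1)^2*(p + 4)*(p^2 - 5*p + 4) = (p - 1)*(p + 1)^2*(p + 4)*(p - 4)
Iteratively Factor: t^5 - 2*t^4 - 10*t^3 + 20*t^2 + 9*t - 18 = (t - 2)*(t^4 - 10*t^2 + 9) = (t - 2)*(t + 3)*(t^3 - 3*t^2 - t + 3) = (t - 3)*(t - 2)*(t + 3)*(t^2 - 1) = (t - 3)*(t - 2)*(t - 1)*(t + 3)*(t + 1)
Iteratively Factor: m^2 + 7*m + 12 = (m + 4)*(m + 3)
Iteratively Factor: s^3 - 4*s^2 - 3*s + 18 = (s - 3)*(s^2 - s - 6) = (s - 3)^2*(s + 2)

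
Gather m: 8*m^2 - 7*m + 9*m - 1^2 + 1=8*m^2 + 2*m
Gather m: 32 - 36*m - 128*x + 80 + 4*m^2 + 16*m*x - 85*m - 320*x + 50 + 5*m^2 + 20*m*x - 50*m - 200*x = 9*m^2 + m*(36*x - 171) - 648*x + 162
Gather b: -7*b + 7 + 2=9 - 7*b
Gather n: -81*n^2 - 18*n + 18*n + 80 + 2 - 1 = 81 - 81*n^2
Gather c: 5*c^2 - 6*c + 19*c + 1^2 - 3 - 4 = 5*c^2 + 13*c - 6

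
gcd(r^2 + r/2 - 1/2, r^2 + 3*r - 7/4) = r - 1/2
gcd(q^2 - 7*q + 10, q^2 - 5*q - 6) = 1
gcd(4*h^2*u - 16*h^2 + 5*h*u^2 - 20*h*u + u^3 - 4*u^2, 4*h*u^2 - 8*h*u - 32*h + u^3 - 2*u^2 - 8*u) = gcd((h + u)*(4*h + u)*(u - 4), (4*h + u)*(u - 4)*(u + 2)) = 4*h*u - 16*h + u^2 - 4*u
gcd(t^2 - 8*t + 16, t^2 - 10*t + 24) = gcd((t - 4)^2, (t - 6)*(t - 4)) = t - 4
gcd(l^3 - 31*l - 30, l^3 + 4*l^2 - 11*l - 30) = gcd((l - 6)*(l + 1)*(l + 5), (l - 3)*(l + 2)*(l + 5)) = l + 5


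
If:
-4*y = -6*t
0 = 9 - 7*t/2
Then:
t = 18/7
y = 27/7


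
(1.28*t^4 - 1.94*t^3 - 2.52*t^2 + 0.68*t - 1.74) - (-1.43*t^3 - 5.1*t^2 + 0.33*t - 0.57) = 1.28*t^4 - 0.51*t^3 + 2.58*t^2 + 0.35*t - 1.17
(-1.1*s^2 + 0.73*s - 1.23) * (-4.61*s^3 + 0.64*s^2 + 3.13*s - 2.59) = 5.071*s^5 - 4.0693*s^4 + 2.6945*s^3 + 4.3467*s^2 - 5.7406*s + 3.1857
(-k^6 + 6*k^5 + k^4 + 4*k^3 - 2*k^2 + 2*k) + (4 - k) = -k^6 + 6*k^5 + k^4 + 4*k^3 - 2*k^2 + k + 4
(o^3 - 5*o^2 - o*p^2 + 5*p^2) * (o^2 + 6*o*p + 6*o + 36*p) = o^5 + 6*o^4*p + o^4 - o^3*p^2 + 6*o^3*p - 30*o^3 - 6*o^2*p^3 - o^2*p^2 - 180*o^2*p - 6*o*p^3 + 30*o*p^2 + 180*p^3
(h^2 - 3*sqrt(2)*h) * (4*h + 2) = 4*h^3 - 12*sqrt(2)*h^2 + 2*h^2 - 6*sqrt(2)*h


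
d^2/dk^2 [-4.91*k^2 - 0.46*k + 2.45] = -9.82000000000000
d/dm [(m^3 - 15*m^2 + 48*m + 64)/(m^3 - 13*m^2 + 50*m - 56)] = 2*(m^4 + 2*m^3 - 243*m^2 + 1672*m - 2944)/(m^6 - 26*m^5 + 269*m^4 - 1412*m^3 + 3956*m^2 - 5600*m + 3136)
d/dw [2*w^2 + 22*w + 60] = 4*w + 22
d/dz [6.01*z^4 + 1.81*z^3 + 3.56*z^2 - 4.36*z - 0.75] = 24.04*z^3 + 5.43*z^2 + 7.12*z - 4.36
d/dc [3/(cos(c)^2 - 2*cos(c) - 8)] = 6*(cos(c) - 1)*sin(c)/(sin(c)^2 + 2*cos(c) + 7)^2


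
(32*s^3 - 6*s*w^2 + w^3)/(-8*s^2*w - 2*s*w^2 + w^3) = (-4*s + w)/w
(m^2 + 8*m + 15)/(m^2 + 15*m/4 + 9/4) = 4*(m + 5)/(4*m + 3)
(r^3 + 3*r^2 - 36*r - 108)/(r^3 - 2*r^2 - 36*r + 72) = (r + 3)/(r - 2)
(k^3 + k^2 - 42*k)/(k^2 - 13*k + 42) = k*(k + 7)/(k - 7)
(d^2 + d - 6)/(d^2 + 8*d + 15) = (d - 2)/(d + 5)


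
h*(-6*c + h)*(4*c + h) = -24*c^2*h - 2*c*h^2 + h^3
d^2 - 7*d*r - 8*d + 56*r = (d - 8)*(d - 7*r)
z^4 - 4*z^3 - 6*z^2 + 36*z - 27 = (z - 3)^2*(z - 1)*(z + 3)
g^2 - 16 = (g - 4)*(g + 4)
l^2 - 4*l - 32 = (l - 8)*(l + 4)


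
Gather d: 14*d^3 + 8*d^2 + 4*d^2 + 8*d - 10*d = 14*d^3 + 12*d^2 - 2*d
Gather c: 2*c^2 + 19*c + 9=2*c^2 + 19*c + 9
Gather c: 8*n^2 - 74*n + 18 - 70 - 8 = 8*n^2 - 74*n - 60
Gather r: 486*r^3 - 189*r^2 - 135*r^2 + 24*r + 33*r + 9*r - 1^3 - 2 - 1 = 486*r^3 - 324*r^2 + 66*r - 4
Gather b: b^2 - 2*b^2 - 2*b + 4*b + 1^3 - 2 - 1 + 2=-b^2 + 2*b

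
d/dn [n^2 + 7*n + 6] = 2*n + 7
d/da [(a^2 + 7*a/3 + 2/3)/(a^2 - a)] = 2*(-5*a^2 - 2*a + 1)/(3*a^2*(a^2 - 2*a + 1))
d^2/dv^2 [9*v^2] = 18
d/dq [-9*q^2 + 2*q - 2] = 2 - 18*q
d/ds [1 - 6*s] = -6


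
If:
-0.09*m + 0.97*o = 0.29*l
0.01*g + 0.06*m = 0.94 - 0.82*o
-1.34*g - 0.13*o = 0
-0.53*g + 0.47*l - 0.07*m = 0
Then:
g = -0.07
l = 0.75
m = 5.57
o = 0.74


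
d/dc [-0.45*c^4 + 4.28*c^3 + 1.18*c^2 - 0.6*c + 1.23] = -1.8*c^3 + 12.84*c^2 + 2.36*c - 0.6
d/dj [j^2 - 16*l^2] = 2*j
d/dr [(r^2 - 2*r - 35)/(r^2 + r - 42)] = (3*r^2 - 14*r + 119)/(r^4 + 2*r^3 - 83*r^2 - 84*r + 1764)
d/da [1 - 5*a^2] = -10*a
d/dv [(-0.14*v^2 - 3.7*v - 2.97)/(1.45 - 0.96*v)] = (0.1344*v^2 - 0.406*v - 8.2162)/(0.9216*v^2 - 2.784*v + 2.1025)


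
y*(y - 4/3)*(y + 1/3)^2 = y^4 - 2*y^3/3 - 7*y^2/9 - 4*y/27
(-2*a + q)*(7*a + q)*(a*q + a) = -14*a^3*q - 14*a^3 + 5*a^2*q^2 + 5*a^2*q + a*q^3 + a*q^2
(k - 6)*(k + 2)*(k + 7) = k^3 + 3*k^2 - 40*k - 84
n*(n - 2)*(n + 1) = n^3 - n^2 - 2*n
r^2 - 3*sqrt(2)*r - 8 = (r - 4*sqrt(2))*(r + sqrt(2))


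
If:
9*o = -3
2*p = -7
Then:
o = -1/3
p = -7/2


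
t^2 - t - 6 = (t - 3)*(t + 2)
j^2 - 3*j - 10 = (j - 5)*(j + 2)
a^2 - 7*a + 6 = (a - 6)*(a - 1)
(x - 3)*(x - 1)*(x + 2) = x^3 - 2*x^2 - 5*x + 6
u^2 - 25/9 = (u - 5/3)*(u + 5/3)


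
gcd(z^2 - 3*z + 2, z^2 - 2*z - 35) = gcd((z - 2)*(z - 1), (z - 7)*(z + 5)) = 1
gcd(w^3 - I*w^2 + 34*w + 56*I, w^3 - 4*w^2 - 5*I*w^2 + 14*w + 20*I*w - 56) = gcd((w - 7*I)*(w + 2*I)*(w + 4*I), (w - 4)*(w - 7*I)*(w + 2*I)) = w^2 - 5*I*w + 14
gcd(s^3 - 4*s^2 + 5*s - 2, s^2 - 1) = s - 1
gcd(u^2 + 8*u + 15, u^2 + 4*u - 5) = u + 5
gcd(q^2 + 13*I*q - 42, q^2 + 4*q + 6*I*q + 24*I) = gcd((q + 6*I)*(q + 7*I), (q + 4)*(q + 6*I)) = q + 6*I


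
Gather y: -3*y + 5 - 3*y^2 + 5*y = -3*y^2 + 2*y + 5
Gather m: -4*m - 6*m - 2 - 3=-10*m - 5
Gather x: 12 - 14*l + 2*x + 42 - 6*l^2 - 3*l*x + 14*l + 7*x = -6*l^2 + x*(9 - 3*l) + 54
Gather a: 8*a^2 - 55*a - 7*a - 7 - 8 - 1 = 8*a^2 - 62*a - 16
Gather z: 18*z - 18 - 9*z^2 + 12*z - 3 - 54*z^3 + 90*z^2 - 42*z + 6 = -54*z^3 + 81*z^2 - 12*z - 15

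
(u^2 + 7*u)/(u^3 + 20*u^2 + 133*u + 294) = u/(u^2 + 13*u + 42)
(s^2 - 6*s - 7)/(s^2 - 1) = (s - 7)/(s - 1)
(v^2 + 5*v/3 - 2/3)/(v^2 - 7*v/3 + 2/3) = (v + 2)/(v - 2)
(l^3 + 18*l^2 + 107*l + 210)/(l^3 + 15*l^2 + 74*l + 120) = (l + 7)/(l + 4)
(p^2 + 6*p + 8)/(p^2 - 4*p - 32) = (p + 2)/(p - 8)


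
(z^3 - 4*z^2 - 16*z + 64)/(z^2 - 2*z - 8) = (z^2 - 16)/(z + 2)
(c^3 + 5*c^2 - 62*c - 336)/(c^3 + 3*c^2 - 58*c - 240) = (c + 7)/(c + 5)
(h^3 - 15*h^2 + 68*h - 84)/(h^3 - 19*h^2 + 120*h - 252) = (h - 2)/(h - 6)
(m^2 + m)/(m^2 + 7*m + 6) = m/(m + 6)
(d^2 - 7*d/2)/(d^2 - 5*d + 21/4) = 2*d/(2*d - 3)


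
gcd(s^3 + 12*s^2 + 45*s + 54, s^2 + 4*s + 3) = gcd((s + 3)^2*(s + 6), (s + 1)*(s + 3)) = s + 3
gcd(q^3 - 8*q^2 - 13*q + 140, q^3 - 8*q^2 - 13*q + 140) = q^3 - 8*q^2 - 13*q + 140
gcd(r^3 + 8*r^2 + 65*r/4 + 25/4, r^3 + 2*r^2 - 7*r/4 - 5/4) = r^2 + 3*r + 5/4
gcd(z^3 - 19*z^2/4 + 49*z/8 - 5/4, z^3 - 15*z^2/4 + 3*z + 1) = z - 2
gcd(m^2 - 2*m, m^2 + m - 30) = 1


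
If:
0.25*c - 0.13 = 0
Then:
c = 0.52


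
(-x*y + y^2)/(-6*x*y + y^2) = (x - y)/(6*x - y)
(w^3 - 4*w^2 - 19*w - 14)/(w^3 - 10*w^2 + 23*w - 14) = (w^2 + 3*w + 2)/(w^2 - 3*w + 2)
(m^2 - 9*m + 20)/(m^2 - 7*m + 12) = (m - 5)/(m - 3)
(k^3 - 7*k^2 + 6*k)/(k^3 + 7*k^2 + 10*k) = (k^2 - 7*k + 6)/(k^2 + 7*k + 10)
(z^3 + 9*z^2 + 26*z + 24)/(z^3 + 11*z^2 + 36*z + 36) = (z + 4)/(z + 6)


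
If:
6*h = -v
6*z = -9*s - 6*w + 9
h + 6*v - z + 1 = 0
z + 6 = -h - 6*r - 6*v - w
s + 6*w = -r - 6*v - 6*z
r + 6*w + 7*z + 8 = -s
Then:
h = -9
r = -1387/31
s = 1117/31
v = 54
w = -11425/31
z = 316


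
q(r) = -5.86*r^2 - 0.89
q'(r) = -11.72*r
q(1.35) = -11.57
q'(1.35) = -15.82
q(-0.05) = -0.90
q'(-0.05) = 0.59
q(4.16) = -102.30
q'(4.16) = -48.76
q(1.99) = -24.10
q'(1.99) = -23.32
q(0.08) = -0.93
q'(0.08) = -0.94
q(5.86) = -202.12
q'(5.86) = -68.68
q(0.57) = -2.79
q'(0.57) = -6.68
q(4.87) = -139.87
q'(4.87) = -57.08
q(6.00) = -211.85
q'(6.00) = -70.32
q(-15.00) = -1319.39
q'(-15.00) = 175.80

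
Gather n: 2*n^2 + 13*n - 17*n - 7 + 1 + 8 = 2*n^2 - 4*n + 2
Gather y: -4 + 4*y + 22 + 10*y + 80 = 14*y + 98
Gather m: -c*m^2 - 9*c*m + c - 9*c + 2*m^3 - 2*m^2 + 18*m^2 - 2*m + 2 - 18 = -8*c + 2*m^3 + m^2*(16 - c) + m*(-9*c - 2) - 16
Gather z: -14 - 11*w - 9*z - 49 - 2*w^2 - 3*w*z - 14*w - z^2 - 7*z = -2*w^2 - 25*w - z^2 + z*(-3*w - 16) - 63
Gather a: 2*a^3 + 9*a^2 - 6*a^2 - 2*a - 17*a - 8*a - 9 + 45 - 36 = 2*a^3 + 3*a^2 - 27*a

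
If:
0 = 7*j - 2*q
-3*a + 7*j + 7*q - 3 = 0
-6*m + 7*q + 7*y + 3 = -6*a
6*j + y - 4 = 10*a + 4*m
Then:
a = -231*y/944 - 55/118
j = 3/59 - 11*y/472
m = 1561*y/1888 + 57/236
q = 21/118 - 77*y/944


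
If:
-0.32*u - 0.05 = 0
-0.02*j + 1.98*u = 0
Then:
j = -15.47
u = -0.16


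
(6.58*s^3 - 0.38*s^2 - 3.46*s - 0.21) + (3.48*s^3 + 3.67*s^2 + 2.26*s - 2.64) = 10.06*s^3 + 3.29*s^2 - 1.2*s - 2.85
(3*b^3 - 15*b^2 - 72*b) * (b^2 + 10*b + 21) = 3*b^5 + 15*b^4 - 159*b^3 - 1035*b^2 - 1512*b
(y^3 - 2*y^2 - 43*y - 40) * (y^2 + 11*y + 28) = y^5 + 9*y^4 - 37*y^3 - 569*y^2 - 1644*y - 1120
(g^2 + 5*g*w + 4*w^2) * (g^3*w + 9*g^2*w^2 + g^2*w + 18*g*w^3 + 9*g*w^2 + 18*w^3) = g^5*w + 14*g^4*w^2 + g^4*w + 67*g^3*w^3 + 14*g^3*w^2 + 126*g^2*w^4 + 67*g^2*w^3 + 72*g*w^5 + 126*g*w^4 + 72*w^5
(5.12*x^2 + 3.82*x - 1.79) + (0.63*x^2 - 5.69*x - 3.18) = 5.75*x^2 - 1.87*x - 4.97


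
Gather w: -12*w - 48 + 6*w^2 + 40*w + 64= 6*w^2 + 28*w + 16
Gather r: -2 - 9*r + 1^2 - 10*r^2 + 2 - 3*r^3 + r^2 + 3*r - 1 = -3*r^3 - 9*r^2 - 6*r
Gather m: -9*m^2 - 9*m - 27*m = -9*m^2 - 36*m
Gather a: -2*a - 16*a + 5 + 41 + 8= 54 - 18*a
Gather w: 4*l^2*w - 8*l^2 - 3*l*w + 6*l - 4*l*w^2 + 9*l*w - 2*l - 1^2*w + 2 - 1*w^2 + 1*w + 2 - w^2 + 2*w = -8*l^2 + 4*l + w^2*(-4*l - 2) + w*(4*l^2 + 6*l + 2) + 4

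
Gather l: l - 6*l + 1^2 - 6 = -5*l - 5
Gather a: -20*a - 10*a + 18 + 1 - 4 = 15 - 30*a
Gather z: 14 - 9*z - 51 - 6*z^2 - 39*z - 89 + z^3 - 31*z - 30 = z^3 - 6*z^2 - 79*z - 156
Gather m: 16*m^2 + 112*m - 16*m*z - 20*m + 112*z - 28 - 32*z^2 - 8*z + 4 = 16*m^2 + m*(92 - 16*z) - 32*z^2 + 104*z - 24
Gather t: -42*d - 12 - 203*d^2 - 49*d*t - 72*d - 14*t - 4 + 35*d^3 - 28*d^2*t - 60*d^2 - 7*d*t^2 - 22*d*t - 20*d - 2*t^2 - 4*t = 35*d^3 - 263*d^2 - 134*d + t^2*(-7*d - 2) + t*(-28*d^2 - 71*d - 18) - 16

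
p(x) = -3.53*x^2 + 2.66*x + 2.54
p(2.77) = -17.18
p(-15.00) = -831.61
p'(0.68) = -2.14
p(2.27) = -9.61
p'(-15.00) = 108.56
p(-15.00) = -831.61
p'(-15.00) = 108.56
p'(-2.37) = 19.39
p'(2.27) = -13.37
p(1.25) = 0.35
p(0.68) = 2.72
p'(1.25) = -6.16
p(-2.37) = -23.59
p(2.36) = -10.84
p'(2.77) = -16.90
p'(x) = 2.66 - 7.06*x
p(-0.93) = -2.99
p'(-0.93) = 9.23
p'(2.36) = -14.00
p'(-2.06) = 17.20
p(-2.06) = -17.92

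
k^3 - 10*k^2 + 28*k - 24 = (k - 6)*(k - 2)^2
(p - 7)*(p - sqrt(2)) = p^2 - 7*p - sqrt(2)*p + 7*sqrt(2)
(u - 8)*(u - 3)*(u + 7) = u^3 - 4*u^2 - 53*u + 168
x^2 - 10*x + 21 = (x - 7)*(x - 3)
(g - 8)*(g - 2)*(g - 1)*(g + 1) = g^4 - 10*g^3 + 15*g^2 + 10*g - 16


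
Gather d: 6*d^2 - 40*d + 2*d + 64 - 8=6*d^2 - 38*d + 56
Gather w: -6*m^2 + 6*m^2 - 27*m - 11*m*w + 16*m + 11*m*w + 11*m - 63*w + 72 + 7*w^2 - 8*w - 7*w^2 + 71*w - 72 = 0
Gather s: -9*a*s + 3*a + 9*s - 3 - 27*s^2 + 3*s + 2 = 3*a - 27*s^2 + s*(12 - 9*a) - 1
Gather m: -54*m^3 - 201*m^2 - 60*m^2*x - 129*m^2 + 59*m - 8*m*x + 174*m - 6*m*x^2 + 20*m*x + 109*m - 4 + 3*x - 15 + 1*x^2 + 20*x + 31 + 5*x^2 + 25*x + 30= -54*m^3 + m^2*(-60*x - 330) + m*(-6*x^2 + 12*x + 342) + 6*x^2 + 48*x + 42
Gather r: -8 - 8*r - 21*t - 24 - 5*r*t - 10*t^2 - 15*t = r*(-5*t - 8) - 10*t^2 - 36*t - 32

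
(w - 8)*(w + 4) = w^2 - 4*w - 32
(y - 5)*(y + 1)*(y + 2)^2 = y^4 - 17*y^2 - 36*y - 20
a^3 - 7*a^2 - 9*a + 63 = (a - 7)*(a - 3)*(a + 3)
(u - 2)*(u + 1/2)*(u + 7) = u^3 + 11*u^2/2 - 23*u/2 - 7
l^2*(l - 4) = l^3 - 4*l^2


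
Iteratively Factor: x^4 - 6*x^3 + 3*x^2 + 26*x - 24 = (x - 1)*(x^3 - 5*x^2 - 2*x + 24) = (x - 3)*(x - 1)*(x^2 - 2*x - 8) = (x - 4)*(x - 3)*(x - 1)*(x + 2)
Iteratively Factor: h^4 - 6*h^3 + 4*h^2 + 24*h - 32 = (h - 4)*(h^3 - 2*h^2 - 4*h + 8) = (h - 4)*(h + 2)*(h^2 - 4*h + 4) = (h - 4)*(h - 2)*(h + 2)*(h - 2)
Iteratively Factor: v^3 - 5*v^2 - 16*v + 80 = (v - 4)*(v^2 - v - 20) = (v - 5)*(v - 4)*(v + 4)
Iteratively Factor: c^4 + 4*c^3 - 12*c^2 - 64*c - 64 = (c + 2)*(c^3 + 2*c^2 - 16*c - 32) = (c + 2)*(c + 4)*(c^2 - 2*c - 8) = (c - 4)*(c + 2)*(c + 4)*(c + 2)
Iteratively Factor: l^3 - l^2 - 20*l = (l + 4)*(l^2 - 5*l) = l*(l + 4)*(l - 5)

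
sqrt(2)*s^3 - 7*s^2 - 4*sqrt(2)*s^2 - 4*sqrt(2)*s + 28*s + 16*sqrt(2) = (s - 4)*(s - 4*sqrt(2))*(sqrt(2)*s + 1)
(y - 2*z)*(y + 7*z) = y^2 + 5*y*z - 14*z^2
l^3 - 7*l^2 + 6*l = l*(l - 6)*(l - 1)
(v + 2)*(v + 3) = v^2 + 5*v + 6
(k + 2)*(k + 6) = k^2 + 8*k + 12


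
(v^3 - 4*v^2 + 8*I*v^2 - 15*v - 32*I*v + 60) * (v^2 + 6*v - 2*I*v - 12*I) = v^5 + 2*v^4 + 6*I*v^4 - 23*v^3 + 12*I*v^3 + 2*v^2 - 114*I*v^2 - 24*v + 60*I*v - 720*I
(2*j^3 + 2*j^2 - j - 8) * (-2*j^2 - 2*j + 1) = -4*j^5 - 8*j^4 + 20*j^2 + 15*j - 8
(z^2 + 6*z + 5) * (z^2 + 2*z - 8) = z^4 + 8*z^3 + 9*z^2 - 38*z - 40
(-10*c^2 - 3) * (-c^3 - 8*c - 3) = 10*c^5 + 83*c^3 + 30*c^2 + 24*c + 9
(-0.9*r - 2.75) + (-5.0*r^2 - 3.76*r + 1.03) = -5.0*r^2 - 4.66*r - 1.72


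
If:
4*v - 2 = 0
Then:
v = 1/2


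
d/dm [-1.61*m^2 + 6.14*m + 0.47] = 6.14 - 3.22*m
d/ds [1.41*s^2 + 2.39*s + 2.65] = 2.82*s + 2.39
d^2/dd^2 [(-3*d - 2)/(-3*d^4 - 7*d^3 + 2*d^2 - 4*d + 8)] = 2*(162*d^7 + 684*d^6 + 1017*d^5 + 246*d^4 + 472*d^3 + 1488*d^2 + 144*d + 96)/(27*d^12 + 189*d^11 + 387*d^10 + 199*d^9 + 30*d^8 - 480*d^7 - 1088*d^6 + 480*d^5 - 960*d^4 + 1792*d^3 - 768*d^2 + 768*d - 512)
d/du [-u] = -1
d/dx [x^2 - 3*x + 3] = 2*x - 3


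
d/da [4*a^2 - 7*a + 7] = 8*a - 7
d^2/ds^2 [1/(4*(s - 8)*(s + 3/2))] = (4*(s - 8)^2 + 2*(s - 8)*(2*s + 3) + (2*s + 3)^2)/((s - 8)^3*(2*s + 3)^3)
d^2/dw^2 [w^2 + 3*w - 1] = 2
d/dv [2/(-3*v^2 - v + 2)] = 2*(6*v + 1)/(3*v^2 + v - 2)^2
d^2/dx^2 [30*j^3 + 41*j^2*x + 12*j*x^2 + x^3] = 24*j + 6*x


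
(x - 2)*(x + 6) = x^2 + 4*x - 12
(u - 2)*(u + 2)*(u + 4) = u^3 + 4*u^2 - 4*u - 16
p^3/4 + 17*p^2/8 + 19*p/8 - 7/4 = (p/4 + 1/2)*(p - 1/2)*(p + 7)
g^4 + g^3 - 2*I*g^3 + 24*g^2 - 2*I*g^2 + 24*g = g*(g + 1)*(g - 6*I)*(g + 4*I)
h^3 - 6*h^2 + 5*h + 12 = (h - 4)*(h - 3)*(h + 1)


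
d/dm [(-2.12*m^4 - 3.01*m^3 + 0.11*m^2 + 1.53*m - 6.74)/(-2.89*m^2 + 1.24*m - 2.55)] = (12.2536*m^5 + 0.812499999999998*m^4 + 14.1592*m^3 + 27.5846*m^2 - 39.5182*m + 4.4561)/(8.3521*m^4 - 7.1672*m^3 + 16.2766*m^2 - 6.324*m + 6.5025)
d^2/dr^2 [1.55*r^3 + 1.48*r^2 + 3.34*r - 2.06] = 9.3*r + 2.96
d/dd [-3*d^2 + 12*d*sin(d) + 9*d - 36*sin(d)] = 12*d*cos(d) - 6*d + 12*sin(d) - 36*cos(d) + 9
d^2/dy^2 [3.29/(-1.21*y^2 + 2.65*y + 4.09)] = (-9.633778*y^2 + 21.09877*y + 3.29*(2.42*y - 2.65)*(4.84*y - 5.3) + 32.563762)/(-1.21*y^2 + 2.65*y + 4.09)^3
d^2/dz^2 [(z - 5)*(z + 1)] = 2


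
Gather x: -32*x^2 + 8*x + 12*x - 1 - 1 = -32*x^2 + 20*x - 2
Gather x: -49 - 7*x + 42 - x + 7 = -8*x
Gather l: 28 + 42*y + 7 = 42*y + 35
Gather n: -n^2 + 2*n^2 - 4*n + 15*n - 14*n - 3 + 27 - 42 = n^2 - 3*n - 18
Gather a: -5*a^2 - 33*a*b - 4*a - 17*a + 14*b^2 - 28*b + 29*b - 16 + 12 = -5*a^2 + a*(-33*b - 21) + 14*b^2 + b - 4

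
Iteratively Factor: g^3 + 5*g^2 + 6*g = (g)*(g^2 + 5*g + 6) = g*(g + 3)*(g + 2)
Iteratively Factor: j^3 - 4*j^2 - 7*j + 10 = (j - 5)*(j^2 + j - 2) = (j - 5)*(j - 1)*(j + 2)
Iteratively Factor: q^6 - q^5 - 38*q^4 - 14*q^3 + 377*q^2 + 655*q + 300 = (q + 1)*(q^5 - 2*q^4 - 36*q^3 + 22*q^2 + 355*q + 300) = (q + 1)*(q + 4)*(q^4 - 6*q^3 - 12*q^2 + 70*q + 75) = (q + 1)*(q + 3)*(q + 4)*(q^3 - 9*q^2 + 15*q + 25) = (q - 5)*(q + 1)*(q + 3)*(q + 4)*(q^2 - 4*q - 5) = (q - 5)^2*(q + 1)*(q + 3)*(q + 4)*(q + 1)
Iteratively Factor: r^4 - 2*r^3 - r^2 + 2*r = (r - 1)*(r^3 - r^2 - 2*r) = (r - 2)*(r - 1)*(r^2 + r) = (r - 2)*(r - 1)*(r + 1)*(r)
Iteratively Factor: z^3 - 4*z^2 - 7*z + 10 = (z - 1)*(z^2 - 3*z - 10) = (z - 1)*(z + 2)*(z - 5)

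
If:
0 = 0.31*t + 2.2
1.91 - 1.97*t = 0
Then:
No Solution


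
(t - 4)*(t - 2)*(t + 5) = t^3 - t^2 - 22*t + 40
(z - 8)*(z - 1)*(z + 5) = z^3 - 4*z^2 - 37*z + 40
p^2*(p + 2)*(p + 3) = p^4 + 5*p^3 + 6*p^2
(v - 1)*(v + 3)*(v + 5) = v^3 + 7*v^2 + 7*v - 15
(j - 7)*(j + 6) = j^2 - j - 42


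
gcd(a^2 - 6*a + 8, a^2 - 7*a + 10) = a - 2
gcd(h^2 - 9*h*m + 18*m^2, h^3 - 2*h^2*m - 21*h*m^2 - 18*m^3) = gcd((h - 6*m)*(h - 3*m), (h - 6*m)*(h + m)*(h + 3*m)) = h - 6*m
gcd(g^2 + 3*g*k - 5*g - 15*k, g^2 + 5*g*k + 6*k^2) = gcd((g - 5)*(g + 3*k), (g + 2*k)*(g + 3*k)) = g + 3*k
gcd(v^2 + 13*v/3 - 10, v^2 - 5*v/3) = v - 5/3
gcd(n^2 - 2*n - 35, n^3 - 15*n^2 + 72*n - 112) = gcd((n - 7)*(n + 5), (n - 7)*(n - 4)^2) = n - 7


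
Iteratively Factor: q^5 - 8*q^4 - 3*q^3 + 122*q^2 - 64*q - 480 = (q - 4)*(q^4 - 4*q^3 - 19*q^2 + 46*q + 120) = (q - 4)*(q + 3)*(q^3 - 7*q^2 + 2*q + 40) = (q - 5)*(q - 4)*(q + 3)*(q^2 - 2*q - 8) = (q - 5)*(q - 4)*(q + 2)*(q + 3)*(q - 4)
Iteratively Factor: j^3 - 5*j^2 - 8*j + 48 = (j - 4)*(j^2 - j - 12) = (j - 4)^2*(j + 3)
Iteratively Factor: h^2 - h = (h)*(h - 1)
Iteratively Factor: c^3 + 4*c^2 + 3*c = (c + 3)*(c^2 + c) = (c + 1)*(c + 3)*(c)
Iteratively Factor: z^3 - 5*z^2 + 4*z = (z - 4)*(z^2 - z) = z*(z - 4)*(z - 1)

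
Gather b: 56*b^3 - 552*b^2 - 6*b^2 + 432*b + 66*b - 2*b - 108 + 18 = 56*b^3 - 558*b^2 + 496*b - 90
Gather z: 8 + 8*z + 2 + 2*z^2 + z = 2*z^2 + 9*z + 10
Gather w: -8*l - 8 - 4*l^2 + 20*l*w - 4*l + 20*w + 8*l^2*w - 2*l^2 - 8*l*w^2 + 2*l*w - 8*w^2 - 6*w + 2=-6*l^2 - 12*l + w^2*(-8*l - 8) + w*(8*l^2 + 22*l + 14) - 6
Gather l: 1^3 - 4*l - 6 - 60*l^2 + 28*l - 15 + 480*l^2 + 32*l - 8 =420*l^2 + 56*l - 28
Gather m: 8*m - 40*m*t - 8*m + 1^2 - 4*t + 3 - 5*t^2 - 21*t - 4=-40*m*t - 5*t^2 - 25*t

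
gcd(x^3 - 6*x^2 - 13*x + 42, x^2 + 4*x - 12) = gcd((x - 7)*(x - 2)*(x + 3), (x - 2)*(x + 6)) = x - 2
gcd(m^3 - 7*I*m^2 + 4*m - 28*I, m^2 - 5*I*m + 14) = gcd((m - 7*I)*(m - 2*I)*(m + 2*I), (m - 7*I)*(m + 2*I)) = m^2 - 5*I*m + 14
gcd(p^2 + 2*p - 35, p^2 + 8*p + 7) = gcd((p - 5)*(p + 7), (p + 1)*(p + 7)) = p + 7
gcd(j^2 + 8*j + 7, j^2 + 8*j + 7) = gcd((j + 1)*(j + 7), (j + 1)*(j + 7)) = j^2 + 8*j + 7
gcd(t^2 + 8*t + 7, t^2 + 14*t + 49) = t + 7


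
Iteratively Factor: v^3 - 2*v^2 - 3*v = (v + 1)*(v^2 - 3*v) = (v - 3)*(v + 1)*(v)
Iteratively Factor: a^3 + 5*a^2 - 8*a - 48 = (a - 3)*(a^2 + 8*a + 16) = (a - 3)*(a + 4)*(a + 4)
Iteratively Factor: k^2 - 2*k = (k)*(k - 2)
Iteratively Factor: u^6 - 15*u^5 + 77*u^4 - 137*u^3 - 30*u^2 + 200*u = (u)*(u^5 - 15*u^4 + 77*u^3 - 137*u^2 - 30*u + 200) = u*(u - 5)*(u^4 - 10*u^3 + 27*u^2 - 2*u - 40) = u*(u - 5)*(u + 1)*(u^3 - 11*u^2 + 38*u - 40) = u*(u - 5)^2*(u + 1)*(u^2 - 6*u + 8) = u*(u - 5)^2*(u - 4)*(u + 1)*(u - 2)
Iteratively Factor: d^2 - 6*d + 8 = (d - 4)*(d - 2)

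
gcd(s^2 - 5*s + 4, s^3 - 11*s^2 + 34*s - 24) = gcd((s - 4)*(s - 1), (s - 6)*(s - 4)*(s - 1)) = s^2 - 5*s + 4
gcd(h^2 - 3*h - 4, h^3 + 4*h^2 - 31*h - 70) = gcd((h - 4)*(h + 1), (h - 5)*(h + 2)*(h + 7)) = 1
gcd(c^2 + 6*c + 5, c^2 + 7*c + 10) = c + 5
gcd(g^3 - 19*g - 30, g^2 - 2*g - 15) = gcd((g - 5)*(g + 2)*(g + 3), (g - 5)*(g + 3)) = g^2 - 2*g - 15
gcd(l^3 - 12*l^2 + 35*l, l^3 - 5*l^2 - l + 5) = l - 5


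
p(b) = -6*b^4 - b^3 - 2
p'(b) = -24*b^3 - 3*b^2 = b^2*(-24*b - 3)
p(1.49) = -34.88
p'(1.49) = -86.05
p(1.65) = -50.96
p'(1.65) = -115.98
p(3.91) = -1464.13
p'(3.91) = -1480.50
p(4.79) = -3270.49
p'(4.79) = -2706.49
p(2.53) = -264.02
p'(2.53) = -407.87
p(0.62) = -3.12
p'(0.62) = -6.87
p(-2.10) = -109.43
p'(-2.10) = 209.03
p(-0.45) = -2.15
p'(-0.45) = 1.58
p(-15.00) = -300377.00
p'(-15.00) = 80325.00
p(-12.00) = -122690.00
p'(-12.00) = 41040.00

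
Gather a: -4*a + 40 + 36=76 - 4*a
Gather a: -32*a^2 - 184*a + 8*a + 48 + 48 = -32*a^2 - 176*a + 96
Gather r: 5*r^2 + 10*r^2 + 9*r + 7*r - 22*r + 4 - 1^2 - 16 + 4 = 15*r^2 - 6*r - 9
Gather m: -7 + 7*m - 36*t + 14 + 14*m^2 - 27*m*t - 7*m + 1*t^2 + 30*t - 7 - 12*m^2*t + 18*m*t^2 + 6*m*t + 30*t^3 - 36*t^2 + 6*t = m^2*(14 - 12*t) + m*(18*t^2 - 21*t) + 30*t^3 - 35*t^2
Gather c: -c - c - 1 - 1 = -2*c - 2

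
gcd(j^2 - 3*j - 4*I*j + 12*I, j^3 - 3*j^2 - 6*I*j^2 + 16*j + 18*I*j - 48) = j - 3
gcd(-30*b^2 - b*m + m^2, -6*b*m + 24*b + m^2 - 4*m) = 6*b - m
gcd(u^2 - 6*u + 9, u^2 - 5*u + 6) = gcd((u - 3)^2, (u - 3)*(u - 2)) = u - 3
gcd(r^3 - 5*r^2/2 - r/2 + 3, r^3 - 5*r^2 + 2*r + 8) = r^2 - r - 2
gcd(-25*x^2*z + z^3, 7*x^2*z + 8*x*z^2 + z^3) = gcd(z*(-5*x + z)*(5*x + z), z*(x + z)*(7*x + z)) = z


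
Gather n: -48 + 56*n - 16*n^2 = -16*n^2 + 56*n - 48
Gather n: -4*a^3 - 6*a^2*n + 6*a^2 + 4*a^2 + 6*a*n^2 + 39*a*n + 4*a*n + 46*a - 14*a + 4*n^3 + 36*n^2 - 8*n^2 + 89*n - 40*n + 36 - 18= -4*a^3 + 10*a^2 + 32*a + 4*n^3 + n^2*(6*a + 28) + n*(-6*a^2 + 43*a + 49) + 18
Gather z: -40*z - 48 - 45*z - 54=-85*z - 102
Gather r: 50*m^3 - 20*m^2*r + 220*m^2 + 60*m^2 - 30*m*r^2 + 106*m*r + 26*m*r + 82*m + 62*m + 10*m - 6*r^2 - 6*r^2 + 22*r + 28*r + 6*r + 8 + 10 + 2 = 50*m^3 + 280*m^2 + 154*m + r^2*(-30*m - 12) + r*(-20*m^2 + 132*m + 56) + 20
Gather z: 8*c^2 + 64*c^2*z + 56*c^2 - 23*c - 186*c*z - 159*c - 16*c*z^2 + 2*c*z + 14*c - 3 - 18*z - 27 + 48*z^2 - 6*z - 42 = 64*c^2 - 168*c + z^2*(48 - 16*c) + z*(64*c^2 - 184*c - 24) - 72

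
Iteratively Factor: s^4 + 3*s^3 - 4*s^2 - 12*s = (s + 3)*(s^3 - 4*s) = (s + 2)*(s + 3)*(s^2 - 2*s) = (s - 2)*(s + 2)*(s + 3)*(s)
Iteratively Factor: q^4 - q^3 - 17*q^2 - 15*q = (q + 3)*(q^3 - 4*q^2 - 5*q) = (q + 1)*(q + 3)*(q^2 - 5*q) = (q - 5)*(q + 1)*(q + 3)*(q)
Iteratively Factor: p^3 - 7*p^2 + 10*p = (p - 5)*(p^2 - 2*p) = (p - 5)*(p - 2)*(p)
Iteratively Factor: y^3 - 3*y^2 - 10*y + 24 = (y + 3)*(y^2 - 6*y + 8) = (y - 4)*(y + 3)*(y - 2)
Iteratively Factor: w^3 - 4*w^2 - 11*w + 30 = (w - 5)*(w^2 + w - 6) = (w - 5)*(w + 3)*(w - 2)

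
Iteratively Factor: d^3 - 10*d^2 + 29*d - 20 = (d - 1)*(d^2 - 9*d + 20) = (d - 4)*(d - 1)*(d - 5)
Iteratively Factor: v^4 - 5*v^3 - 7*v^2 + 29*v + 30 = (v + 1)*(v^3 - 6*v^2 - v + 30) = (v - 3)*(v + 1)*(v^2 - 3*v - 10) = (v - 3)*(v + 1)*(v + 2)*(v - 5)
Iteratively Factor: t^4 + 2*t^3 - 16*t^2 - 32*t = (t)*(t^3 + 2*t^2 - 16*t - 32) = t*(t - 4)*(t^2 + 6*t + 8) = t*(t - 4)*(t + 2)*(t + 4)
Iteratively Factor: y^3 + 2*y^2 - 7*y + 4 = (y - 1)*(y^2 + 3*y - 4) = (y - 1)^2*(y + 4)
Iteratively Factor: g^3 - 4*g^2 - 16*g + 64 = (g - 4)*(g^2 - 16) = (g - 4)^2*(g + 4)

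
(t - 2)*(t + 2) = t^2 - 4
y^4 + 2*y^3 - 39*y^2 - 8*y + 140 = (y - 5)*(y - 2)*(y + 2)*(y + 7)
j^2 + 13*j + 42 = (j + 6)*(j + 7)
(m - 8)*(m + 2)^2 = m^3 - 4*m^2 - 28*m - 32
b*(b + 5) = b^2 + 5*b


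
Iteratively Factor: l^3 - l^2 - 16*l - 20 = (l + 2)*(l^2 - 3*l - 10) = (l + 2)^2*(l - 5)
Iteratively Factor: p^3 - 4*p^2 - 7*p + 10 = (p + 2)*(p^2 - 6*p + 5) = (p - 1)*(p + 2)*(p - 5)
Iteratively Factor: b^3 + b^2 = (b)*(b^2 + b) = b^2*(b + 1)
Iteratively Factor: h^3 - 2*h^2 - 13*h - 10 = (h + 1)*(h^2 - 3*h - 10) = (h - 5)*(h + 1)*(h + 2)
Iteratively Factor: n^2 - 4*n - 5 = (n + 1)*(n - 5)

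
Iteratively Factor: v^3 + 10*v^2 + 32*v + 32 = (v + 2)*(v^2 + 8*v + 16) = (v + 2)*(v + 4)*(v + 4)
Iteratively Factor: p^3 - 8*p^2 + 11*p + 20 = (p + 1)*(p^2 - 9*p + 20) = (p - 5)*(p + 1)*(p - 4)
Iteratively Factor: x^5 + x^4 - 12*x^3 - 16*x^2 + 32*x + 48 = (x - 3)*(x^4 + 4*x^3 - 16*x - 16) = (x - 3)*(x + 2)*(x^3 + 2*x^2 - 4*x - 8) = (x - 3)*(x + 2)^2*(x^2 - 4) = (x - 3)*(x + 2)^3*(x - 2)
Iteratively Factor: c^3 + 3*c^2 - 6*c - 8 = (c + 4)*(c^2 - c - 2) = (c + 1)*(c + 4)*(c - 2)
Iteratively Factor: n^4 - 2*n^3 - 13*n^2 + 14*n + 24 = (n + 3)*(n^3 - 5*n^2 + 2*n + 8) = (n - 4)*(n + 3)*(n^2 - n - 2) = (n - 4)*(n - 2)*(n + 3)*(n + 1)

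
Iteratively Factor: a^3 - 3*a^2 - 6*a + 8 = (a + 2)*(a^2 - 5*a + 4) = (a - 4)*(a + 2)*(a - 1)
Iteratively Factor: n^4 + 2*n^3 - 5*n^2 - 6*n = (n + 1)*(n^3 + n^2 - 6*n) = n*(n + 1)*(n^2 + n - 6) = n*(n + 1)*(n + 3)*(n - 2)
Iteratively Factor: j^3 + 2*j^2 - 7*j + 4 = (j - 1)*(j^2 + 3*j - 4) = (j - 1)*(j + 4)*(j - 1)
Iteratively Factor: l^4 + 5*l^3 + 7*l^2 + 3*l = (l)*(l^3 + 5*l^2 + 7*l + 3) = l*(l + 1)*(l^2 + 4*l + 3) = l*(l + 1)^2*(l + 3)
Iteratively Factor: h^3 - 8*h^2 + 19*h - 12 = (h - 3)*(h^2 - 5*h + 4) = (h - 4)*(h - 3)*(h - 1)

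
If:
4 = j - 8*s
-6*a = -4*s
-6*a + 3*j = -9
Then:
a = -7/10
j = -22/5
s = -21/20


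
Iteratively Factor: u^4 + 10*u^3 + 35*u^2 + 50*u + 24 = (u + 1)*(u^3 + 9*u^2 + 26*u + 24) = (u + 1)*(u + 2)*(u^2 + 7*u + 12) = (u + 1)*(u + 2)*(u + 4)*(u + 3)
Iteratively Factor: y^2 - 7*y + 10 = (y - 2)*(y - 5)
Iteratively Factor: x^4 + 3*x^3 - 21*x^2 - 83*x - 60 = (x + 1)*(x^3 + 2*x^2 - 23*x - 60) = (x + 1)*(x + 4)*(x^2 - 2*x - 15) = (x - 5)*(x + 1)*(x + 4)*(x + 3)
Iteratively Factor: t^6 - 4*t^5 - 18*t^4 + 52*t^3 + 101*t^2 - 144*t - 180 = (t + 3)*(t^5 - 7*t^4 + 3*t^3 + 43*t^2 - 28*t - 60) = (t - 3)*(t + 3)*(t^4 - 4*t^3 - 9*t^2 + 16*t + 20) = (t - 3)*(t + 2)*(t + 3)*(t^3 - 6*t^2 + 3*t + 10) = (t - 3)*(t - 2)*(t + 2)*(t + 3)*(t^2 - 4*t - 5) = (t - 5)*(t - 3)*(t - 2)*(t + 2)*(t + 3)*(t + 1)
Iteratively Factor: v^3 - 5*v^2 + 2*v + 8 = (v - 2)*(v^2 - 3*v - 4) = (v - 4)*(v - 2)*(v + 1)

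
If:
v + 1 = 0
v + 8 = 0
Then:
No Solution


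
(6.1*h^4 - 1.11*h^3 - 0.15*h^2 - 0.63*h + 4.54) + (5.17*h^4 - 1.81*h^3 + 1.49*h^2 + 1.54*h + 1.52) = 11.27*h^4 - 2.92*h^3 + 1.34*h^2 + 0.91*h + 6.06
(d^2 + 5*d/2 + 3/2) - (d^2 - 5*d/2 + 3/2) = 5*d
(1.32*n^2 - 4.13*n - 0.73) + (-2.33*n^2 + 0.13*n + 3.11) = -1.01*n^2 - 4.0*n + 2.38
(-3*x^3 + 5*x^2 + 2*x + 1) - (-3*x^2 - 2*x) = -3*x^3 + 8*x^2 + 4*x + 1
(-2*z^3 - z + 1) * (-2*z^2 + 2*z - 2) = 4*z^5 - 4*z^4 + 6*z^3 - 4*z^2 + 4*z - 2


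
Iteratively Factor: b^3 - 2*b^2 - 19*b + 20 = (b - 5)*(b^2 + 3*b - 4) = (b - 5)*(b + 4)*(b - 1)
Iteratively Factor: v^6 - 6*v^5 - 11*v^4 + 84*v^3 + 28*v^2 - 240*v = (v - 4)*(v^5 - 2*v^4 - 19*v^3 + 8*v^2 + 60*v) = (v - 5)*(v - 4)*(v^4 + 3*v^3 - 4*v^2 - 12*v) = (v - 5)*(v - 4)*(v + 3)*(v^3 - 4*v) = v*(v - 5)*(v - 4)*(v + 3)*(v^2 - 4) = v*(v - 5)*(v - 4)*(v + 2)*(v + 3)*(v - 2)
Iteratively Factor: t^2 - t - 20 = (t + 4)*(t - 5)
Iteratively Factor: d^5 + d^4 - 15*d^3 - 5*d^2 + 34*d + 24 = (d + 4)*(d^4 - 3*d^3 - 3*d^2 + 7*d + 6) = (d - 2)*(d + 4)*(d^3 - d^2 - 5*d - 3) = (d - 2)*(d + 1)*(d + 4)*(d^2 - 2*d - 3) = (d - 3)*(d - 2)*(d + 1)*(d + 4)*(d + 1)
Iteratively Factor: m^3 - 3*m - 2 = (m + 1)*(m^2 - m - 2) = (m + 1)^2*(m - 2)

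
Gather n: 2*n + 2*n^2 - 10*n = 2*n^2 - 8*n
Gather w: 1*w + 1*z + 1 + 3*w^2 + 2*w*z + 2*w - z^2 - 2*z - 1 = 3*w^2 + w*(2*z + 3) - z^2 - z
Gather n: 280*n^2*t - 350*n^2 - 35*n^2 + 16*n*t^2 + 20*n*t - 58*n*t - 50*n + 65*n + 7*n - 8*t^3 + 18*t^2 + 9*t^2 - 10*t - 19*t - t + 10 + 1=n^2*(280*t - 385) + n*(16*t^2 - 38*t + 22) - 8*t^3 + 27*t^2 - 30*t + 11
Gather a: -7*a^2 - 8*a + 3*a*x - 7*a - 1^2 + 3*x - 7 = -7*a^2 + a*(3*x - 15) + 3*x - 8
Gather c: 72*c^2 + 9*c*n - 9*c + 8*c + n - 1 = 72*c^2 + c*(9*n - 1) + n - 1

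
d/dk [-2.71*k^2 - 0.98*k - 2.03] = -5.42*k - 0.98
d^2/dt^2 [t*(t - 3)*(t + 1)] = 6*t - 4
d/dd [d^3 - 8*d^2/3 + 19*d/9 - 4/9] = 3*d^2 - 16*d/3 + 19/9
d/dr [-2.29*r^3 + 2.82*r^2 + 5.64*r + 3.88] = -6.87*r^2 + 5.64*r + 5.64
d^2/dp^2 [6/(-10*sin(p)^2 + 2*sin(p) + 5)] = 12*(-200*sin(p)^4 + 30*sin(p)^3 + 198*sin(p)^2 - 55*sin(p) + 54)/(2*sin(p) + 5*cos(2*p))^3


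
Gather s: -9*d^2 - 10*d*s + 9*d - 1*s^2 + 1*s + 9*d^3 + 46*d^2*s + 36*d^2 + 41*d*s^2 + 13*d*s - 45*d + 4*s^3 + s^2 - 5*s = 9*d^3 + 27*d^2 + 41*d*s^2 - 36*d + 4*s^3 + s*(46*d^2 + 3*d - 4)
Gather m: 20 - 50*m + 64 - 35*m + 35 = 119 - 85*m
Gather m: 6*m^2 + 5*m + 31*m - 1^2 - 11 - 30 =6*m^2 + 36*m - 42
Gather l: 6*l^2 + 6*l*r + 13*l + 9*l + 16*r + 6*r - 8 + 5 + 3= 6*l^2 + l*(6*r + 22) + 22*r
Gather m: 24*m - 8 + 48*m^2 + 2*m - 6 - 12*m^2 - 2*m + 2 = 36*m^2 + 24*m - 12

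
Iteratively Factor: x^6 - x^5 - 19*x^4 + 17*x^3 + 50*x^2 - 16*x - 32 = (x + 1)*(x^5 - 2*x^4 - 17*x^3 + 34*x^2 + 16*x - 32) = (x + 1)^2*(x^4 - 3*x^3 - 14*x^2 + 48*x - 32) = (x - 4)*(x + 1)^2*(x^3 + x^2 - 10*x + 8) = (x - 4)*(x - 1)*(x + 1)^2*(x^2 + 2*x - 8) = (x - 4)*(x - 1)*(x + 1)^2*(x + 4)*(x - 2)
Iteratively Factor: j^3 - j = (j + 1)*(j^2 - j) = j*(j + 1)*(j - 1)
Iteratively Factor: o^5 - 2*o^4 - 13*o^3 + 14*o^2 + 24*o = (o - 4)*(o^4 + 2*o^3 - 5*o^2 - 6*o) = (o - 4)*(o + 3)*(o^3 - o^2 - 2*o) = o*(o - 4)*(o + 3)*(o^2 - o - 2) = o*(o - 4)*(o + 1)*(o + 3)*(o - 2)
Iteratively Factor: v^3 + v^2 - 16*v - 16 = (v + 1)*(v^2 - 16) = (v + 1)*(v + 4)*(v - 4)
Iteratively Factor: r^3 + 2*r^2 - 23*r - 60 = (r + 4)*(r^2 - 2*r - 15) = (r - 5)*(r + 4)*(r + 3)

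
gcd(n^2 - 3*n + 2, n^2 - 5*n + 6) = n - 2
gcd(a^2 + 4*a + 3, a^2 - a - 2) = a + 1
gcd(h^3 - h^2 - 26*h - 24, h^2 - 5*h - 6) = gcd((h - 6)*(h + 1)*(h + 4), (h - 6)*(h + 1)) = h^2 - 5*h - 6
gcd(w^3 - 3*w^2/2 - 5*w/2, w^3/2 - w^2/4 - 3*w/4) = w^2 + w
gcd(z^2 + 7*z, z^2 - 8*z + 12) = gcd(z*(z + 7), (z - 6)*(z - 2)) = 1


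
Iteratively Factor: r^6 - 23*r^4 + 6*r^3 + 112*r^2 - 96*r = (r)*(r^5 - 23*r^3 + 6*r^2 + 112*r - 96) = r*(r + 3)*(r^4 - 3*r^3 - 14*r^2 + 48*r - 32) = r*(r - 2)*(r + 3)*(r^3 - r^2 - 16*r + 16) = r*(r - 2)*(r + 3)*(r + 4)*(r^2 - 5*r + 4) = r*(r - 4)*(r - 2)*(r + 3)*(r + 4)*(r - 1)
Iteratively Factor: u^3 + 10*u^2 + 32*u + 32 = (u + 4)*(u^2 + 6*u + 8) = (u + 2)*(u + 4)*(u + 4)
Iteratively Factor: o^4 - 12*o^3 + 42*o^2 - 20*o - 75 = (o - 5)*(o^3 - 7*o^2 + 7*o + 15) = (o - 5)^2*(o^2 - 2*o - 3) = (o - 5)^2*(o - 3)*(o + 1)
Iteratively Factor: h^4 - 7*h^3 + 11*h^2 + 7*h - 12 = (h + 1)*(h^3 - 8*h^2 + 19*h - 12) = (h - 3)*(h + 1)*(h^2 - 5*h + 4) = (h - 4)*(h - 3)*(h + 1)*(h - 1)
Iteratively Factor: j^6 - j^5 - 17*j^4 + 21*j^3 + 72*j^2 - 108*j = (j - 2)*(j^5 + j^4 - 15*j^3 - 9*j^2 + 54*j) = (j - 3)*(j - 2)*(j^4 + 4*j^3 - 3*j^2 - 18*j) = (j - 3)*(j - 2)*(j + 3)*(j^3 + j^2 - 6*j) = (j - 3)*(j - 2)*(j + 3)^2*(j^2 - 2*j) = j*(j - 3)*(j - 2)*(j + 3)^2*(j - 2)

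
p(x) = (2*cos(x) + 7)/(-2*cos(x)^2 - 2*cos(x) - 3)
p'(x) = (-4*sin(x)*cos(x) - 2*sin(x))*(2*cos(x) + 7)/(-2*cos(x)^2 - 2*cos(x) - 3)^2 - 2*sin(x)/(-2*cos(x)^2 - 2*cos(x) - 3) = 4*(sin(x)^2 - 7*cos(x) - 3)*sin(x)/(2*cos(x) + cos(2*x) + 4)^2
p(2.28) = -2.24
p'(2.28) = 1.00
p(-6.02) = -1.31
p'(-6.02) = -0.22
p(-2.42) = -2.09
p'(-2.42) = -1.03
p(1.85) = -2.48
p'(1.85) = -0.08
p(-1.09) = -1.82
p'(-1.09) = 1.02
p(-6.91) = -1.45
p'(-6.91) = 0.56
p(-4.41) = -2.48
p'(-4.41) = -0.00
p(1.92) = -2.48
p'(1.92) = 0.16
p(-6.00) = -1.32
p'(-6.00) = -0.24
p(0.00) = -1.29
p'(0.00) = 0.00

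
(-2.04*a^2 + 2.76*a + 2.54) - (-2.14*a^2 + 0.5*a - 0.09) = 0.1*a^2 + 2.26*a + 2.63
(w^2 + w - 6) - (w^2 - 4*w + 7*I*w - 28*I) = 5*w - 7*I*w - 6 + 28*I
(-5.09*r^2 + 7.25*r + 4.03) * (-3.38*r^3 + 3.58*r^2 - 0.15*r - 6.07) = 17.2042*r^5 - 42.7272*r^4 + 13.0971*r^3 + 44.2362*r^2 - 44.612*r - 24.4621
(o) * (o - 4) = o^2 - 4*o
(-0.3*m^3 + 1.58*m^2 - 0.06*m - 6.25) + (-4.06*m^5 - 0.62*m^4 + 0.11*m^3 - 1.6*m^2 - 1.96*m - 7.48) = -4.06*m^5 - 0.62*m^4 - 0.19*m^3 - 0.02*m^2 - 2.02*m - 13.73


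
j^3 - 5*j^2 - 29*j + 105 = (j - 7)*(j - 3)*(j + 5)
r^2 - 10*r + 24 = (r - 6)*(r - 4)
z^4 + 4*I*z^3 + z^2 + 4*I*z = z*(z - I)*(z + I)*(z + 4*I)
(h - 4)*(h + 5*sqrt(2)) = h^2 - 4*h + 5*sqrt(2)*h - 20*sqrt(2)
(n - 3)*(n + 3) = n^2 - 9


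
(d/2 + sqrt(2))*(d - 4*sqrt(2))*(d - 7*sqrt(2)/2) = d^3/2 - 11*sqrt(2)*d^2/4 - d + 28*sqrt(2)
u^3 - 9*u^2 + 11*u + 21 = (u - 7)*(u - 3)*(u + 1)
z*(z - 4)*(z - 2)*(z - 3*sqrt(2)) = z^4 - 6*z^3 - 3*sqrt(2)*z^3 + 8*z^2 + 18*sqrt(2)*z^2 - 24*sqrt(2)*z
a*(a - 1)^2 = a^3 - 2*a^2 + a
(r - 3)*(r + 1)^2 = r^3 - r^2 - 5*r - 3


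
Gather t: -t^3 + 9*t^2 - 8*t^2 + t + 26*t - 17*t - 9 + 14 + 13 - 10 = -t^3 + t^2 + 10*t + 8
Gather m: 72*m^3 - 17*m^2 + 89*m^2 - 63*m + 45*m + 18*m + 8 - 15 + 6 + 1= 72*m^3 + 72*m^2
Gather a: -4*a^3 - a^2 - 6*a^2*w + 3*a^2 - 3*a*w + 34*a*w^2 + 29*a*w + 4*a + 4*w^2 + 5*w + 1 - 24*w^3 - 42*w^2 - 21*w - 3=-4*a^3 + a^2*(2 - 6*w) + a*(34*w^2 + 26*w + 4) - 24*w^3 - 38*w^2 - 16*w - 2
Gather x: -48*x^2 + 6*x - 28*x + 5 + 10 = -48*x^2 - 22*x + 15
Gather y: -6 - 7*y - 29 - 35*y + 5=-42*y - 30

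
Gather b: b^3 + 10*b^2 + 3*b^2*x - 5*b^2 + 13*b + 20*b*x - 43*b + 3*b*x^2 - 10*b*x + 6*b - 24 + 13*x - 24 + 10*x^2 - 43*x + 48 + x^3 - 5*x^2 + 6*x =b^3 + b^2*(3*x + 5) + b*(3*x^2 + 10*x - 24) + x^3 + 5*x^2 - 24*x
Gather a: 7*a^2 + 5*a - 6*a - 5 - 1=7*a^2 - a - 6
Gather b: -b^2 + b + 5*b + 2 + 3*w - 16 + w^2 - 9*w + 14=-b^2 + 6*b + w^2 - 6*w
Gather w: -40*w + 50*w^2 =50*w^2 - 40*w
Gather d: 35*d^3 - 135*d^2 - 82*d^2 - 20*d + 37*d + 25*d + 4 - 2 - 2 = 35*d^3 - 217*d^2 + 42*d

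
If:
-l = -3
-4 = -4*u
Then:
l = 3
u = 1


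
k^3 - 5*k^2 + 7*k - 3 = (k - 3)*(k - 1)^2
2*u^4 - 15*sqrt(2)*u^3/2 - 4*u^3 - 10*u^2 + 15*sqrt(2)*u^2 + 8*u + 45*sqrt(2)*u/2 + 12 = (u - 3)*(u - 4*sqrt(2))*(sqrt(2)*u + 1/2)*(sqrt(2)*u + sqrt(2))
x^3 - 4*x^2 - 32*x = x*(x - 8)*(x + 4)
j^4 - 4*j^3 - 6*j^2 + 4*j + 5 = (j - 5)*(j - 1)*(j + 1)^2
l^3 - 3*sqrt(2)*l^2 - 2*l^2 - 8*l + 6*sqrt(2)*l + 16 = (l - 2)*(l - 4*sqrt(2))*(l + sqrt(2))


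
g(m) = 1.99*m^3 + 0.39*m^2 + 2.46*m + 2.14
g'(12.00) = 871.50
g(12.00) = 3526.54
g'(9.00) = 493.05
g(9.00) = 1506.58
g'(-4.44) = 116.69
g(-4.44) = -175.28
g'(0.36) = 3.51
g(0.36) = 3.17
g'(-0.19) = 2.53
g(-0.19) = 1.67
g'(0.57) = 4.84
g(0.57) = 4.04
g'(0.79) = 6.80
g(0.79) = 5.31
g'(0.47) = 4.15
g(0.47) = 3.59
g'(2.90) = 54.93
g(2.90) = 61.09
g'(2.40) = 38.72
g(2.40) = 37.80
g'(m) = 5.97*m^2 + 0.78*m + 2.46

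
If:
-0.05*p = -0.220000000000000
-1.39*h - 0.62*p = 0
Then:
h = -1.96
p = 4.40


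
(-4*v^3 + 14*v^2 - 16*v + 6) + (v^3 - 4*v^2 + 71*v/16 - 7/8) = -3*v^3 + 10*v^2 - 185*v/16 + 41/8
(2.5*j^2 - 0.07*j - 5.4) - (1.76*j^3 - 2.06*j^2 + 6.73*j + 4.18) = -1.76*j^3 + 4.56*j^2 - 6.8*j - 9.58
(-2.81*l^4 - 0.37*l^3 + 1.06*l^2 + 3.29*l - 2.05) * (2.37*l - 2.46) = -6.6597*l^5 + 6.0357*l^4 + 3.4224*l^3 + 5.1897*l^2 - 12.9519*l + 5.043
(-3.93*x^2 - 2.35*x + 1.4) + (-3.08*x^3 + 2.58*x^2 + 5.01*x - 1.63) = -3.08*x^3 - 1.35*x^2 + 2.66*x - 0.23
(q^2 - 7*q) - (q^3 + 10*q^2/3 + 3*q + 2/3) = -q^3 - 7*q^2/3 - 10*q - 2/3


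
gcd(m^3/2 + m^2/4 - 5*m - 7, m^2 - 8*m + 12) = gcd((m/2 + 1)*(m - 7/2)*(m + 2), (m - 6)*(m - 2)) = 1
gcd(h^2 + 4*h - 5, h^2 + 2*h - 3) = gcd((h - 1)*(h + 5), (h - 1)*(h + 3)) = h - 1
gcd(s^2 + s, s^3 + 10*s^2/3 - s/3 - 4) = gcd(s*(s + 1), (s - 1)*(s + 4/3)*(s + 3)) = 1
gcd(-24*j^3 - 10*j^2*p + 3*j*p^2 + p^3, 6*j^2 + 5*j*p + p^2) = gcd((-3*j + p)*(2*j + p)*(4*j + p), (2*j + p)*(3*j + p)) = 2*j + p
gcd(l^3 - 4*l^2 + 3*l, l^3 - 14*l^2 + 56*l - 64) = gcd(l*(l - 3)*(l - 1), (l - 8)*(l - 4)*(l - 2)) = 1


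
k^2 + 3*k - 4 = (k - 1)*(k + 4)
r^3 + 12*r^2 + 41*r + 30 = (r + 1)*(r + 5)*(r + 6)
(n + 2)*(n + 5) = n^2 + 7*n + 10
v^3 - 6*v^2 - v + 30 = (v - 5)*(v - 3)*(v + 2)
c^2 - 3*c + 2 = (c - 2)*(c - 1)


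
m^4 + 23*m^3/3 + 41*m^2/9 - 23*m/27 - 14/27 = (m - 1/3)*(m + 1/3)*(m + 2/3)*(m + 7)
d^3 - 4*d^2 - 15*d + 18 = (d - 6)*(d - 1)*(d + 3)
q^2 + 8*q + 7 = (q + 1)*(q + 7)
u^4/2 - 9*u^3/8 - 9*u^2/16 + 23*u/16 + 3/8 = (u/2 + 1/2)*(u - 2)*(u - 3/2)*(u + 1/4)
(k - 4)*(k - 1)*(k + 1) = k^3 - 4*k^2 - k + 4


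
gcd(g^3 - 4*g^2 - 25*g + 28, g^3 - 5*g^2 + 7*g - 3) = g - 1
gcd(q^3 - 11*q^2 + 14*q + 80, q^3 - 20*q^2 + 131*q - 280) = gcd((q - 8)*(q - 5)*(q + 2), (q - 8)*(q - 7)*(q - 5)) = q^2 - 13*q + 40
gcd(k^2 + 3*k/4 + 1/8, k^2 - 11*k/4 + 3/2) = 1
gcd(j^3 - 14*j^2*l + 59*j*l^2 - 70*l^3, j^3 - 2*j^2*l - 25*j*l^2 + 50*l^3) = j^2 - 7*j*l + 10*l^2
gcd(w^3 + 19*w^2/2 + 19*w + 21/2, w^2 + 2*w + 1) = w + 1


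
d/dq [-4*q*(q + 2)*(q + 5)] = -12*q^2 - 56*q - 40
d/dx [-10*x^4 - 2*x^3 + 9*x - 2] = -40*x^3 - 6*x^2 + 9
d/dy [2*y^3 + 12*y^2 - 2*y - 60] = 6*y^2 + 24*y - 2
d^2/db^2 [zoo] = 0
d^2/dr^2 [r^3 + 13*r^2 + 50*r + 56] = 6*r + 26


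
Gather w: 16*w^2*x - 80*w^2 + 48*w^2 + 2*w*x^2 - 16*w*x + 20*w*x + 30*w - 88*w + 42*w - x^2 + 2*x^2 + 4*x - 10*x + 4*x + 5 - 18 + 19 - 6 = w^2*(16*x - 32) + w*(2*x^2 + 4*x - 16) + x^2 - 2*x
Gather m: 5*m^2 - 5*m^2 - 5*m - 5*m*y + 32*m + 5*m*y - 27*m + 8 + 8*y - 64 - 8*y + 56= 0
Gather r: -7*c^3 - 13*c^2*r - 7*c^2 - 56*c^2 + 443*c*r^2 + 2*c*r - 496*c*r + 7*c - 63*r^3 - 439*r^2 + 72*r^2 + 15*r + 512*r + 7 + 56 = -7*c^3 - 63*c^2 + 7*c - 63*r^3 + r^2*(443*c - 367) + r*(-13*c^2 - 494*c + 527) + 63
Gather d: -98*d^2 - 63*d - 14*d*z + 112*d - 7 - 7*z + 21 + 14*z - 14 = -98*d^2 + d*(49 - 14*z) + 7*z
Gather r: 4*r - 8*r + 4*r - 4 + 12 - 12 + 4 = 0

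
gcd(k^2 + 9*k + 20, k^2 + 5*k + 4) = k + 4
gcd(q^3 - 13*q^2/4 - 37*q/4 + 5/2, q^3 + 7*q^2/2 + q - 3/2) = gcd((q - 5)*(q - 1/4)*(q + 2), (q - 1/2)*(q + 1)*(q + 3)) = 1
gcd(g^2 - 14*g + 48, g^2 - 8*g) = g - 8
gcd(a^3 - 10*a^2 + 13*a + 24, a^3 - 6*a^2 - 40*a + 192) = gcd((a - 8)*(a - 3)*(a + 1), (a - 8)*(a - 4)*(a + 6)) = a - 8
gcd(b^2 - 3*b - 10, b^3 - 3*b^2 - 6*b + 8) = b + 2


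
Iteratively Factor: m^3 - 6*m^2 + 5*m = (m)*(m^2 - 6*m + 5) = m*(m - 5)*(m - 1)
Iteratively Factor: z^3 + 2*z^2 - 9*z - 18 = (z - 3)*(z^2 + 5*z + 6) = (z - 3)*(z + 3)*(z + 2)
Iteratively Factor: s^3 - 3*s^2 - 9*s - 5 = (s + 1)*(s^2 - 4*s - 5) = (s - 5)*(s + 1)*(s + 1)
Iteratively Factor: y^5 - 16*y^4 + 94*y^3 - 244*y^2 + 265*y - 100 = (y - 5)*(y^4 - 11*y^3 + 39*y^2 - 49*y + 20) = (y - 5)^2*(y^3 - 6*y^2 + 9*y - 4) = (y - 5)^2*(y - 4)*(y^2 - 2*y + 1) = (y - 5)^2*(y - 4)*(y - 1)*(y - 1)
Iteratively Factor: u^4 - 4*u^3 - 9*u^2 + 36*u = (u - 3)*(u^3 - u^2 - 12*u) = u*(u - 3)*(u^2 - u - 12) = u*(u - 3)*(u + 3)*(u - 4)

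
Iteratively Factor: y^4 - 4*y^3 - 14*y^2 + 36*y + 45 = (y + 1)*(y^3 - 5*y^2 - 9*y + 45) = (y + 1)*(y + 3)*(y^2 - 8*y + 15) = (y - 3)*(y + 1)*(y + 3)*(y - 5)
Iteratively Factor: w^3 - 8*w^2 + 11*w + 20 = (w + 1)*(w^2 - 9*w + 20) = (w - 4)*(w + 1)*(w - 5)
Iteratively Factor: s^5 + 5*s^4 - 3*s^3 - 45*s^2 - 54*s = (s - 3)*(s^4 + 8*s^3 + 21*s^2 + 18*s) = s*(s - 3)*(s^3 + 8*s^2 + 21*s + 18) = s*(s - 3)*(s + 3)*(s^2 + 5*s + 6) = s*(s - 3)*(s + 3)^2*(s + 2)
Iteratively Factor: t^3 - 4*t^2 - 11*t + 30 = (t - 2)*(t^2 - 2*t - 15) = (t - 5)*(t - 2)*(t + 3)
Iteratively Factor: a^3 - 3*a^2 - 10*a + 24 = (a + 3)*(a^2 - 6*a + 8) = (a - 2)*(a + 3)*(a - 4)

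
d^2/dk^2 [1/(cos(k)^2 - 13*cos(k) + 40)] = (-4*sin(k)^4 + 11*sin(k)^2 - 2275*cos(k)/4 + 39*cos(3*k)/4 + 251)/((cos(k) - 8)^3*(cos(k) - 5)^3)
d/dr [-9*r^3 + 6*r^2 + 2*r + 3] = -27*r^2 + 12*r + 2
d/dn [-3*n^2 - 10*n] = -6*n - 10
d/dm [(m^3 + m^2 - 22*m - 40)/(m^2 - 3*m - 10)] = 1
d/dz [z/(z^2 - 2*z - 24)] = (z^2 - 2*z*(z - 1) - 2*z - 24)/(-z^2 + 2*z + 24)^2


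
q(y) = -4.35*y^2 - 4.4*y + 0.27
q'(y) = -8.7*y - 4.4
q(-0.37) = 1.30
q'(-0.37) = -1.18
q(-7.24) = -195.89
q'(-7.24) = 58.59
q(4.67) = -115.15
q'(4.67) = -45.03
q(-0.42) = 1.35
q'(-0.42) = -0.75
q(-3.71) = -43.28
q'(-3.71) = 27.88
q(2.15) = -29.30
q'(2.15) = -23.10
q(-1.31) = -1.43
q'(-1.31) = 7.00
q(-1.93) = -7.44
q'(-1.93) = 12.39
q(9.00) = -391.68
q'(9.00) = -82.70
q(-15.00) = -912.48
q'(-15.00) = 126.10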